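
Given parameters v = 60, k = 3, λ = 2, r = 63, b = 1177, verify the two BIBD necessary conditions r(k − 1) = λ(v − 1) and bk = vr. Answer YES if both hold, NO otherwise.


Condition (i): r(k − 1) = 63·2 = 126; λ(v − 1) = 2·59 = 118. Match? NO.
Condition (ii): bk = 1177·3 = 3531; vr = 60·63 = 3780. Match? NO.
Both conditions hold? NO.

NO


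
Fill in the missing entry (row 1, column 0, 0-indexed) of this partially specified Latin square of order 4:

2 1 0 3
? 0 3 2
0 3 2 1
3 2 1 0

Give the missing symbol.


Row 1 contains symbols [0, 2, 3] — missing [1].
Column 0 contains symbols [0, 2, 3] — missing [1].
The missing symbol must appear in both missing sets; intersection = [1].
Therefore the hidden value is 1.

Missing value = 1.


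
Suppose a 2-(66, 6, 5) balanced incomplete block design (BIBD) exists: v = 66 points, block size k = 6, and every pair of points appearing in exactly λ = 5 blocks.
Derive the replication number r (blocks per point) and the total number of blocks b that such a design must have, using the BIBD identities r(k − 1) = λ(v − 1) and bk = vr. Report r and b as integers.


Any 2-(v, k, λ) BIBD satisfies two necessary conditions:
  (i)  Each point sits in r blocks, and counting incidences through any fixed point gives r(k − 1) = λ(v − 1), so r = λ(v − 1)/(k − 1).
  (ii) Total incidences bk = vr, so b = vr/k.
Step 1: r = λ(v − 1)/(k − 1) = 5·(66 − 1)/(6 − 1) = 5·65/5 = 325/5 = 65.
Step 2: b = vr/k = 66·65/6 = 4290/6 = 715.
Check integrality: r = 65 ∈ Z ✓, b = 715 ∈ Z ✓.
(These identities are necessary conditions: they determine r and b for any design with these parameters, but do not by themselves prove that one exists.)

r = 65, b = 715.


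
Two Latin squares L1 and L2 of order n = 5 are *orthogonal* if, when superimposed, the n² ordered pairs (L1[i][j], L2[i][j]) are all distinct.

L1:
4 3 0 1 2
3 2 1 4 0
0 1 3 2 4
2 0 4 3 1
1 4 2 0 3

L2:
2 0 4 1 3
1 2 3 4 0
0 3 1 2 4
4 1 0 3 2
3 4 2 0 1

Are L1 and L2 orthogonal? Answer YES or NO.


Form the n² = 25 superimposed pairs (L1[i][j], L2[i][j]), row by row (rows and columns indexed from 0):
row 0: (4,2) (3,0) (0,4) (1,1) (2,3)
row 1: (3,1) (2,2) (1,3) (4,4) (0,0)
row 2: (0,0) (1,3) (3,1) (2,2) (4,4)
row 3: (2,4) (0,1) (4,0) (3,3) (1,2)
row 4: (1,3) (4,4) (2,2) (0,0) (3,1)
Orthogonality requires all 25 pairs distinct.
But the pair (0,0) repeats: cell (1,4) has L1 = 0, L2 = 0, and cell (2,0) has L1 = 0, L2 = 0.
A repeated pair means some other pair never occurs (only 15 distinct pairs out of 25), so the squares are not orthogonal.
Conclusion: NO.

NO


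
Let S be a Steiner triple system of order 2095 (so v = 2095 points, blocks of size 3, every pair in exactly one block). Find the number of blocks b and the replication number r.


An STS(v) is a 2-(v, 3, 1) BIBD: block size k = 3, λ = 1.
Replication: r(k − 1) = λ(v − 1) ⇒ r·2 = 2095 − 1 = 2094 ⇒ r = 1047.
Block count: b = v(v − 1)/6 = 2095·2094/6 = 4386930/6 = 731155.
(Check via bk = vr: 731155·3 = 2193465 = 2095·1047 = 2193465 ✓.)

r = 1047, b = 731155.


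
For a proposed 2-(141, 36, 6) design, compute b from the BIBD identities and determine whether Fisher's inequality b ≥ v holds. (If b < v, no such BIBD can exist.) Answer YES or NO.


b = λv(v − 1)/(k(k − 1)) = 6·141·140/(36·35) = 118440/1260 = 94.
Compare with v = 141: b < v, so Fisher's inequality fails.

NO


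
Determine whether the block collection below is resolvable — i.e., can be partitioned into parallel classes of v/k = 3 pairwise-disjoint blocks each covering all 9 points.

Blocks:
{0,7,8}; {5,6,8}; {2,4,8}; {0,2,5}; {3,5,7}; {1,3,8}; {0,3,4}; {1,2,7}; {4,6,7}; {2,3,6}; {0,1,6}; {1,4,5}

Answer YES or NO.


v = 9, block size k = 3, number of blocks = 12.
For resolvability, blocks must partition into parallel classes of size v/k = 3.
Total blocks must therefore be a multiple of 3: 12 = 3·4 + 0 ⇒ divisible ✓.
Greedy packing gives 4 candidate class(es). Each should be a full parallel class (size 3, covers all 9 points).
  Class 1 (3 blocks): {0,7,8}; {2,3,6}; {1,4,5}. Points covered: [0, 1, 2, 3, 4, 5, 6, 7, 8].
  Class 2 (3 blocks): {5,6,8}; {0,3,4}; {1,2,7}. Points covered: [0, 1, 2, 3, 4, 5, 6, 7, 8].
  Class 3 (3 blocks): {2,4,8}; {3,5,7}; {0,1,6}. Points covered: [0, 1, 2, 3, 4, 5, 6, 7, 8].
  Class 4 (3 blocks): {0,2,5}; {1,3,8}; {4,6,7}. Points covered: [0, 1, 2, 3, 4, 5, 6, 7, 8].
All classes full (size 3)? YES. All classes cover every point? YES.
Resolvable? YES.

YES


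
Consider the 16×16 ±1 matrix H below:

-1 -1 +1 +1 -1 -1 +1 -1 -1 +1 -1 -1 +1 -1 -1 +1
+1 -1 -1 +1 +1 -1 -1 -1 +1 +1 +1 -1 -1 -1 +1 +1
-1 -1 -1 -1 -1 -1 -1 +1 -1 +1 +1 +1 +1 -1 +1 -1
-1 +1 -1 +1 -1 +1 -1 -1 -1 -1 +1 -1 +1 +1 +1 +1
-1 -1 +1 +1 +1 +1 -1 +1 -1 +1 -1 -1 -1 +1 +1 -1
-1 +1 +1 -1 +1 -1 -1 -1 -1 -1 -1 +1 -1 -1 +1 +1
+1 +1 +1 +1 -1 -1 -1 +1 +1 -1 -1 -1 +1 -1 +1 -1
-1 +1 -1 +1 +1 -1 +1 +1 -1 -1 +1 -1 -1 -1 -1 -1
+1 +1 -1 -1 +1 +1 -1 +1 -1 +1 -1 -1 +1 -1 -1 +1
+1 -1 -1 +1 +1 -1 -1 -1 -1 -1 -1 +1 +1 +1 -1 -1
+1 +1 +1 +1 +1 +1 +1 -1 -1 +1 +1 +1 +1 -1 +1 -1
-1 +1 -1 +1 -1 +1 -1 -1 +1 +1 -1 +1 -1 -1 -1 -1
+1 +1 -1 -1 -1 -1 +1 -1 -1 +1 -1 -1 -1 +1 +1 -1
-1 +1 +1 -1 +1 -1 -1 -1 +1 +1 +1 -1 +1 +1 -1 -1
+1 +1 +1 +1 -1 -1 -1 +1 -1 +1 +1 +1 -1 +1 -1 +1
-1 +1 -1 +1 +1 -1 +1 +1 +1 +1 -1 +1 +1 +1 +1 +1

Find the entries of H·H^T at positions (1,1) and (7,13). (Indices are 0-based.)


Row 1 of H: [1, -1, -1, 1, 1, -1, -1, -1, 1, 1, 1, -1, -1, -1, 1, 1].
Row 7 of H: [-1, 1, -1, 1, 1, -1, 1, 1, -1, -1, 1, -1, -1, -1, -1, -1].
Row 13 of H: [-1, 1, 1, -1, 1, -1, -1, -1, 1, 1, 1, -1, 1, 1, -1, -1].
(H·H^T)[1][1] = Σ_j H[1][j]·H[1][j] = (1)² + (-1)² + (-1)² + (1)² + (1)² + (-1)² + (-1)² + (-1)² + (1)² + (1)² + (1)² + (-1)² + (-1)² + (-1)² + (1)² + (1)² = 1 + 1 + 1 + 1 + 1 + 1 + 1 + 1 + 1 + 1 + 1 + 1 + 1 + 1 + 1 + 1 = 16.
(H·H^T)[7][13] = Σ_j H[7][j]·H[13][j] = (-1)·(-1) + (1)·(1) + (-1)·(1) + (1)·(-1) + (1)·(1) + (-1)·(-1) + (1)·(-1) + (1)·(-1) + (-1)·(1) + (-1)·(1) + (1)·(1) + (-1)·(-1) + (-1)·(1) + (-1)·(1) + (-1)·(-1) + (-1)·(-1) = 1 + 1 + -1 + -1 + 1 + 1 + -1 + -1 + -1 + -1 + 1 + 1 + -1 + -1 + 1 + 1 = 0.
So rows 7 and 13 are orthogonal; the diagonal entry equals n = 16.

(1,1) entry = 16; (7,13) entry = 0.


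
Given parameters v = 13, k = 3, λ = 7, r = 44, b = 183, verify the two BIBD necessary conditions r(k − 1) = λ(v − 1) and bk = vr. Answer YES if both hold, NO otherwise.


Condition (i): r(k − 1) = 44·2 = 88; λ(v − 1) = 7·12 = 84. Match? NO.
Condition (ii): bk = 183·3 = 549; vr = 13·44 = 572. Match? NO.
Both conditions hold? NO.

NO


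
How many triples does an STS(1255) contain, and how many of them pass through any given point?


An STS(v) is a 2-(v, 3, 1) BIBD: block size k = 3, λ = 1.
Replication: r(k − 1) = λ(v − 1) ⇒ r·2 = 1255 − 1 = 1254 ⇒ r = 627.
Block count: bk = vr ⇒ b·3 = 1255·627 = 786885 ⇒ b = 262295.
(Check via b = v(v − 1)/6 = 1255·1254/6 = 1573770/6 = 262295.)

r = 627, b = 262295.


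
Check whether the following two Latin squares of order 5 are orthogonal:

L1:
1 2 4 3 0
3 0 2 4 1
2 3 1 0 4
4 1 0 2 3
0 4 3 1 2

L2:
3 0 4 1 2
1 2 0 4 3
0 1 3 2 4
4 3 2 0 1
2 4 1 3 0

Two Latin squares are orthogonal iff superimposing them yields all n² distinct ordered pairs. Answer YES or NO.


Form the n² = 25 superimposed pairs (L1[i][j], L2[i][j]), row by row (rows and columns indexed from 0):
row 0: (1,3) (2,0) (4,4) (3,1) (0,2)
row 1: (3,1) (0,2) (2,0) (4,4) (1,3)
row 2: (2,0) (3,1) (1,3) (0,2) (4,4)
row 3: (4,4) (1,3) (0,2) (2,0) (3,1)
row 4: (0,2) (4,4) (3,1) (1,3) (2,0)
Orthogonality requires all 25 pairs distinct.
But the pair (3,1) repeats: cell (0,3) has L1 = 3, L2 = 1, and cell (1,0) has L1 = 3, L2 = 1.
A repeated pair means some other pair never occurs (only 5 distinct pairs out of 25), so the squares are not orthogonal.
Conclusion: NO.

NO


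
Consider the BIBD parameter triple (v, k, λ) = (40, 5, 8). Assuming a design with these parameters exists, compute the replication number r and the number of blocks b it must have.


Any 2-(v, k, λ) BIBD satisfies two necessary conditions:
  (i)  Each point sits in r blocks, and counting incidences through any fixed point gives r(k − 1) = λ(v − 1), so r = λ(v − 1)/(k − 1).
  (ii) Total incidences bk = vr, so b = vr/k.
Step 1: r = λ(v − 1)/(k − 1) = 8·(40 − 1)/(5 − 1) = 8·39/4 = 312/4 = 78.
Step 2: b = vr/k = 40·78/5 = 3120/5 = 624.
Check integrality: r = 78 ∈ Z ✓, b = 624 ∈ Z ✓.
(These identities are necessary conditions: they determine r and b for any design with these parameters, but do not by themselves prove that one exists.)

r = 78, b = 624.


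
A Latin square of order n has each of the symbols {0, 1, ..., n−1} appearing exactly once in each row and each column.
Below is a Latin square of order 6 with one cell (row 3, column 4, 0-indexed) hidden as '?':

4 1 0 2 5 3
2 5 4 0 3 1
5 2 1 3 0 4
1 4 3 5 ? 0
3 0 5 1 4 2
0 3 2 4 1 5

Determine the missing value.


Row 3 contains symbols [0, 1, 3, 4, 5] — missing [2].
Column 4 contains symbols [0, 1, 3, 4, 5] — missing [2].
The missing symbol must appear in both missing sets; intersection = [2].
Therefore the hidden value is 2.

Missing value = 2.


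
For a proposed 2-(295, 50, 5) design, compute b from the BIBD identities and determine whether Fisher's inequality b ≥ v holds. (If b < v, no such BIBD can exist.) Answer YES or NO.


b = λv(v − 1)/(k(k − 1)) = 5·295·294/(50·49) = 433650/2450 = 177.
Compare with v = 295: b < v, so Fisher's inequality fails.

NO


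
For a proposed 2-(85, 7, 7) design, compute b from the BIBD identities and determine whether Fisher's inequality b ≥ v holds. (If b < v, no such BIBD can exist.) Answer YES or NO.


b = λv(v − 1)/(k(k − 1)) = 7·85·84/(7·6) = 49980/42 = 1190.
Compare with v = 85: b ≥ v, so Fisher's inequality holds.

YES


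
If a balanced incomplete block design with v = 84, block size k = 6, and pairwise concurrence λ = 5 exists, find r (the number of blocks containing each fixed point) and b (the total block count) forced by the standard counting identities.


Any 2-(v, k, λ) BIBD satisfies two necessary conditions:
  (i)  Each point sits in r blocks, and counting incidences through any fixed point gives r(k − 1) = λ(v − 1), so r = λ(v − 1)/(k − 1).
  (ii) Total incidences bk = vr, so b = vr/k.
Step 1: r = λ(v − 1)/(k − 1) = 5·(84 − 1)/(6 − 1) = 5·83/5 = 415/5 = 83.
Step 2: b = vr/k = 84·83/6 = 6972/6 = 1162.
Check integrality: r = 83 ∈ Z ✓, b = 1162 ∈ Z ✓.
(These identities are necessary conditions: they determine r and b for any design with these parameters, but do not by themselves prove that one exists.)

r = 83, b = 1162.


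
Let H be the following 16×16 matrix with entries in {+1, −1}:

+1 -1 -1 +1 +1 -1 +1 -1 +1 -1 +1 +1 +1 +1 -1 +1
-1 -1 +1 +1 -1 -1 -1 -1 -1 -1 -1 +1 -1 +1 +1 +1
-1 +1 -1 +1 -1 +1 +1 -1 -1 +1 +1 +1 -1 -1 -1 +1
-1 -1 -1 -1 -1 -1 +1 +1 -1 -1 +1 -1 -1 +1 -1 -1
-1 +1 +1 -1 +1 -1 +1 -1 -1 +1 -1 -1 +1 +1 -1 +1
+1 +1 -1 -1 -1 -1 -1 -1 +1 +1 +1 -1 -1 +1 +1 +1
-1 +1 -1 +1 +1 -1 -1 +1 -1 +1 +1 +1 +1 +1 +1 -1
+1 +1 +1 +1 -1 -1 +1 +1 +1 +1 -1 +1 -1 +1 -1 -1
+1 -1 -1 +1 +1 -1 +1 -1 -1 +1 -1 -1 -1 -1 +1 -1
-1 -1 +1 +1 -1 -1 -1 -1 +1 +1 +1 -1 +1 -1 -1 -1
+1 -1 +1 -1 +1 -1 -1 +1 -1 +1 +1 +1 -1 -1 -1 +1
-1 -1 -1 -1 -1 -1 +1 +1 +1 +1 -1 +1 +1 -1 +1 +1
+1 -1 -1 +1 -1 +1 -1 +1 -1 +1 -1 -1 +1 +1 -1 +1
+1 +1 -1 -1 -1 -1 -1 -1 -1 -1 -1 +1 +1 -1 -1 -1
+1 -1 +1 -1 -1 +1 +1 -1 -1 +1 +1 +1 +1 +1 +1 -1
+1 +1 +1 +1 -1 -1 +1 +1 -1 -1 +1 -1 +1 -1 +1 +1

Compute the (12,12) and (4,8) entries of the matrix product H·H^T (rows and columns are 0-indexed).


Row 4 of H: [-1, 1, 1, -1, 1, -1, 1, -1, -1, 1, -1, -1, 1, 1, -1, 1].
Row 8 of H: [1, -1, -1, 1, 1, -1, 1, -1, -1, 1, -1, -1, -1, -1, 1, -1].
Row 12 of H: [1, -1, -1, 1, -1, 1, -1, 1, -1, 1, -1, -1, 1, 1, -1, 1].
(H·H^T)[12][12] = Σ_j H[12][j]·H[12][j] = (1)² + (-1)² + (-1)² + (1)² + (-1)² + (1)² + (-1)² + (1)² + (-1)² + (1)² + (-1)² + (-1)² + (1)² + (1)² + (-1)² + (1)² = 1 + 1 + 1 + 1 + 1 + 1 + 1 + 1 + 1 + 1 + 1 + 1 + 1 + 1 + 1 + 1 = 16.
(H·H^T)[4][8] = Σ_j H[4][j]·H[8][j] = (-1)·(1) + (1)·(-1) + (1)·(-1) + (-1)·(1) + (1)·(1) + (-1)·(-1) + (1)·(1) + (-1)·(-1) + (-1)·(-1) + (1)·(1) + (-1)·(-1) + (-1)·(-1) + (1)·(-1) + (1)·(-1) + (-1)·(1) + (1)·(-1) = -1 + -1 + -1 + -1 + 1 + 1 + 1 + 1 + 1 + 1 + 1 + 1 + -1 + -1 + -1 + -1 = 0.
So rows 4 and 8 are orthogonal; the diagonal entry equals n = 16.

(12,12) entry = 16; (4,8) entry = 0.


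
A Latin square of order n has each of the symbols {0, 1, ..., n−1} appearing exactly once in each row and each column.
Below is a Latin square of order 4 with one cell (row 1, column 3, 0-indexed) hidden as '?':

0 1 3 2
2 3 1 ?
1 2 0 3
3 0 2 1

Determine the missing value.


Row 1 contains symbols [1, 2, 3] — missing [0].
Column 3 contains symbols [1, 2, 3] — missing [0].
The missing symbol must appear in both missing sets; intersection = [0].
Therefore the hidden value is 0.

Missing value = 0.


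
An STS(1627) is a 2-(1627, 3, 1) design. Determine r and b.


An STS(v) is a 2-(v, 3, 1) BIBD: block size k = 3, λ = 1.
Replication: r(k − 1) = λ(v − 1) ⇒ r·2 = 1627 − 1 = 1626 ⇒ r = 813.
Block count: bk = vr ⇒ b·3 = 1627·813 = 1322751 ⇒ b = 440917.
(Check via b = v(v − 1)/6 = 1627·1626/6 = 2645502/6 = 440917.)

r = 813, b = 440917.


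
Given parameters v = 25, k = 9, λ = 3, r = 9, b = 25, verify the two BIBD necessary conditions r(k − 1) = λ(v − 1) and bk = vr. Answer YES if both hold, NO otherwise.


Condition (i): r(k − 1) = 9·8 = 72; λ(v − 1) = 3·24 = 72. Match? YES.
Condition (ii): bk = 25·9 = 225; vr = 25·9 = 225. Match? YES.
Both conditions hold? YES.

YES


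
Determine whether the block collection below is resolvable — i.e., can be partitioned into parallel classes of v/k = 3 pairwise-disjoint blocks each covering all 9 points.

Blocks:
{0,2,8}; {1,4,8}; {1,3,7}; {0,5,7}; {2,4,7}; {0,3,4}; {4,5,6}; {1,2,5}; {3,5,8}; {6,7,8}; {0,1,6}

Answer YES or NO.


v = 9, block size k = 3, number of blocks = 11.
For resolvability, blocks must partition into parallel classes of size v/k = 3.
Total blocks must therefore be a multiple of 3: 11 = 3·3 + 2 ⇒ not divisible ✗.
Resolvable? NO.

NO


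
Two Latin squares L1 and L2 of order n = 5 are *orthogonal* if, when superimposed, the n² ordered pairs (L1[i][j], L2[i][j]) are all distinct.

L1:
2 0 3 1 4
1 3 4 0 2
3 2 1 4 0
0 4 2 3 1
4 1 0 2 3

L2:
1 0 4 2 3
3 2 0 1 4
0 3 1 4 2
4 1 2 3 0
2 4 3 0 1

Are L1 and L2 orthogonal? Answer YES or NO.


Form the n² = 25 superimposed pairs (L1[i][j], L2[i][j]), row by row (rows and columns indexed from 0):
row 0: (2,1) (0,0) (3,4) (1,2) (4,3)
row 1: (1,3) (3,2) (4,0) (0,1) (2,4)
row 2: (3,0) (2,3) (1,1) (4,4) (0,2)
row 3: (0,4) (4,1) (2,2) (3,3) (1,0)
row 4: (4,2) (1,4) (0,3) (2,0) (3,1)
Orthogonality requires all 25 pairs distinct.
Check by first coordinate: for each symbol s of L1, list the L2 entries in the n cells where L1 = s; they must all differ.
  L1 = 0: L2 entries (in reading order) 0, 1, 2, 4, 3 — all 5 distinct ✓
  L1 = 1: L2 entries (in reading order) 2, 3, 1, 0, 4 — all 5 distinct ✓
  L1 = 2: L2 entries (in reading order) 1, 4, 3, 2, 0 — all 5 distinct ✓
  L1 = 3: L2 entries (in reading order) 4, 2, 0, 3, 1 — all 5 distinct ✓
  L1 = 4: L2 entries (in reading order) 3, 0, 4, 1, 2 — all 5 distinct ✓
Every symbol of L1 meets every symbol of L2 exactly once, so all 25 pairs are distinct (25 of 25).
Conclusion: YES.

YES


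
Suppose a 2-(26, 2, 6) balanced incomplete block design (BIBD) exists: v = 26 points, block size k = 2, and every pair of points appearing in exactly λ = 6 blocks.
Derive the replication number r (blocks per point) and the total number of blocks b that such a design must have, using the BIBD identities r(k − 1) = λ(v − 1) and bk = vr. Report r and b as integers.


Any 2-(v, k, λ) BIBD satisfies two necessary conditions:
  (i)  Each point sits in r blocks, and counting incidences through any fixed point gives r(k − 1) = λ(v − 1), so r = λ(v − 1)/(k − 1).
  (ii) Total incidences bk = vr, so b = vr/k.
Step 1: r = λ(v − 1)/(k − 1) = 6·(26 − 1)/(2 − 1) = 6·25/1 = 150/1 = 150.
Step 2: b = vr/k = 26·150/2 = 3900/2 = 1950.
Check integrality: r = 150 ∈ Z ✓, b = 1950 ∈ Z ✓.
(These identities are necessary conditions: they determine r and b for any design with these parameters, but do not by themselves prove that one exists.)

r = 150, b = 1950.


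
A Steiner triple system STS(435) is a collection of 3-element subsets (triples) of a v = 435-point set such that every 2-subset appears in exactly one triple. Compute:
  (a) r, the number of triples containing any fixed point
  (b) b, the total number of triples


An STS(v) is a 2-(v, 3, 1) BIBD: block size k = 3, λ = 1.
Replication: r(k − 1) = λ(v − 1) ⇒ r·2 = 435 − 1 = 434 ⇒ r = 217.
Block count: b = v(v − 1)/6 = 435·434/6 = 188790/6 = 31465.
(Check via bk = vr: 31465·3 = 94395 = 435·217 = 94395 ✓.)

r = 217, b = 31465.


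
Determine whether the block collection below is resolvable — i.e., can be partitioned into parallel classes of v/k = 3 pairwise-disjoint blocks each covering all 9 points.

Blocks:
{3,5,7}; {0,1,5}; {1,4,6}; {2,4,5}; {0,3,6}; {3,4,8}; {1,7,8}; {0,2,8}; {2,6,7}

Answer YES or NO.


v = 9, block size k = 3, number of blocks = 9.
For resolvability, blocks must partition into parallel classes of size v/k = 3.
Total blocks must therefore be a multiple of 3: 9 = 3·3 + 0 ⇒ divisible ✓.
Greedy packing gives 3 candidate class(es). Each should be a full parallel class (size 3, covers all 9 points).
  Class 1 (3 blocks): {3,5,7}; {1,4,6}; {0,2,8}. Points covered: [0, 1, 2, 3, 4, 5, 6, 7, 8].
  Class 2 (3 blocks): {0,1,5}; {3,4,8}; {2,6,7}. Points covered: [0, 1, 2, 3, 4, 5, 6, 7, 8].
  Class 3 (3 blocks): {2,4,5}; {0,3,6}; {1,7,8}. Points covered: [0, 1, 2, 3, 4, 5, 6, 7, 8].
All classes full (size 3)? YES. All classes cover every point? YES.
Resolvable? YES.

YES


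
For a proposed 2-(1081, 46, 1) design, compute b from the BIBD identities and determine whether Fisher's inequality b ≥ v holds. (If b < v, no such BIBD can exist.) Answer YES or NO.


r = λ(v − 1)/(k − 1) = 1·1080/45 = 24.
b = vr/k = 1081·24/46 = 564.
Fisher's inequality: b ≥ v ⇔ 564 ≥ 1081? NO.

NO


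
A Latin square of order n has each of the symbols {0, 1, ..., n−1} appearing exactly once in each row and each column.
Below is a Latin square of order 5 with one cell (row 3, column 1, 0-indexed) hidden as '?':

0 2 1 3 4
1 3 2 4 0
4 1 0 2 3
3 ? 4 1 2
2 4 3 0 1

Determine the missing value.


Row 3 contains symbols [1, 2, 3, 4] — missing [0].
Column 1 contains symbols [1, 2, 3, 4] — missing [0].
The missing symbol must appear in both missing sets; intersection = [0].
Therefore the hidden value is 0.

Missing value = 0.


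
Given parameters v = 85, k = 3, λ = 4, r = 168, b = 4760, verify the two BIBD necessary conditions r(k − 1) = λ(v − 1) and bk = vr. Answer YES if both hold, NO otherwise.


Condition (i): r(k − 1) = 168·2 = 336; λ(v − 1) = 4·84 = 336. Match? YES.
Condition (ii): bk = 4760·3 = 14280; vr = 85·168 = 14280. Match? YES.
Both conditions hold? YES.

YES


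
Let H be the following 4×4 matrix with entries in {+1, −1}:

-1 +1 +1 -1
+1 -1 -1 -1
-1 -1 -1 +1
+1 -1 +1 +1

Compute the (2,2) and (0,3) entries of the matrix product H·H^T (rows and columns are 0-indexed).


Row 0 of H: [-1, 1, 1, -1].
Row 2 of H: [-1, -1, -1, 1].
Row 3 of H: [1, -1, 1, 1].
(H·H^T)[2][2] = Σ_j H[2][j]·H[2][j] = (-1)² + (-1)² + (-1)² + (1)² = 1 + 1 + 1 + 1 = 4.
(H·H^T)[0][3] = Σ_j H[0][j]·H[3][j] = (-1)·(1) + (1)·(-1) + (1)·(1) + (-1)·(1) = -1 + -1 + 1 + -1 = -2.
Rows 0 and 3 are not orthogonal (dot product = -2 ≠ 0), so H is not a Hadamard matrix.

(2,2) entry = 4; (0,3) entry = -2.


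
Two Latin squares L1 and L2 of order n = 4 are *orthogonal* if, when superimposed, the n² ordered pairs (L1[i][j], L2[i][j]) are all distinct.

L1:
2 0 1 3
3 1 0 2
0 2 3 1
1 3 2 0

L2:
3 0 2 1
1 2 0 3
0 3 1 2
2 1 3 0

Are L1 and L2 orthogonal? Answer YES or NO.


Form the n² = 16 superimposed pairs (L1[i][j], L2[i][j]), row by row (rows and columns indexed from 0):
row 0: (2,3) (0,0) (1,2) (3,1)
row 1: (3,1) (1,2) (0,0) (2,3)
row 2: (0,0) (2,3) (3,1) (1,2)
row 3: (1,2) (3,1) (2,3) (0,0)
Orthogonality requires all 16 pairs distinct.
But the pair (3,1) repeats: cell (0,3) has L1 = 3, L2 = 1, and cell (1,0) has L1 = 3, L2 = 1.
A repeated pair means some other pair never occurs (only 4 distinct pairs out of 16), so the squares are not orthogonal.
Conclusion: NO.

NO


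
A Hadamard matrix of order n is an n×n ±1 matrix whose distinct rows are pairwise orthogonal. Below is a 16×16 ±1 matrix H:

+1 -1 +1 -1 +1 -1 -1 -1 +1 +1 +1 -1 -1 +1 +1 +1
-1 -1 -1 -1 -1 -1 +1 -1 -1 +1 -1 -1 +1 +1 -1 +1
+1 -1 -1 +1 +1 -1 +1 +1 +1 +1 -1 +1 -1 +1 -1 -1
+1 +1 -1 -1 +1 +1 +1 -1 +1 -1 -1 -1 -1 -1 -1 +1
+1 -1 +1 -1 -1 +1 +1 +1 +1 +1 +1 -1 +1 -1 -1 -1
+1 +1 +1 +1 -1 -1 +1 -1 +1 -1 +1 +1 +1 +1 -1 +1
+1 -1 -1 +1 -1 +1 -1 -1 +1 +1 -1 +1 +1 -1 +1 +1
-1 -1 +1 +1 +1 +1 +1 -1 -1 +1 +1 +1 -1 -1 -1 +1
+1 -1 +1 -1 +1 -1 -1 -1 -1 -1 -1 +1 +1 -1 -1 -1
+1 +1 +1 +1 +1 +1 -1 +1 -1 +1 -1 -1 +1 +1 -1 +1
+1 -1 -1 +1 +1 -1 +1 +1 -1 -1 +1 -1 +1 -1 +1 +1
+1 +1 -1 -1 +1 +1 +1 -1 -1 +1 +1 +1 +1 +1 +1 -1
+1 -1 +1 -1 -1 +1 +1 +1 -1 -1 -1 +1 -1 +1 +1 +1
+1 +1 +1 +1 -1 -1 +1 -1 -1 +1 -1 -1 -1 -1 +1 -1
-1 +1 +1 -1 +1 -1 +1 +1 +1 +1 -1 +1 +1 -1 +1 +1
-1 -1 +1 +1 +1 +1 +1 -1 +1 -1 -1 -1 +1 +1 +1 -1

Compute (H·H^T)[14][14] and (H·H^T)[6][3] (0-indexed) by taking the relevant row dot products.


Row 3 of H: [1, 1, -1, -1, 1, 1, 1, -1, 1, -1, -1, -1, -1, -1, -1, 1].
Row 6 of H: [1, -1, -1, 1, -1, 1, -1, -1, 1, 1, -1, 1, 1, -1, 1, 1].
Row 14 of H: [-1, 1, 1, -1, 1, -1, 1, 1, 1, 1, -1, 1, 1, -1, 1, 1].
(H·H^T)[14][14] = Σ_j H[14][j]·H[14][j] = (-1)² + (1)² + (1)² + (-1)² + (1)² + (-1)² + (1)² + (1)² + (1)² + (1)² + (-1)² + (1)² + (1)² + (-1)² + (1)² + (1)² = 1 + 1 + 1 + 1 + 1 + 1 + 1 + 1 + 1 + 1 + 1 + 1 + 1 + 1 + 1 + 1 = 16.
(H·H^T)[6][3] = Σ_j H[6][j]·H[3][j] = (1)·(1) + (-1)·(1) + (-1)·(-1) + (1)·(-1) + (-1)·(1) + (1)·(1) + (-1)·(1) + (-1)·(-1) + (1)·(1) + (1)·(-1) + (-1)·(-1) + (1)·(-1) + (1)·(-1) + (-1)·(-1) + (1)·(-1) + (1)·(1) = 1 + -1 + 1 + -1 + -1 + 1 + -1 + 1 + 1 + -1 + 1 + -1 + -1 + 1 + -1 + 1 = 0.
So rows 6 and 3 are orthogonal; the diagonal entry equals n = 16.

(14,14) entry = 16; (6,3) entry = 0.


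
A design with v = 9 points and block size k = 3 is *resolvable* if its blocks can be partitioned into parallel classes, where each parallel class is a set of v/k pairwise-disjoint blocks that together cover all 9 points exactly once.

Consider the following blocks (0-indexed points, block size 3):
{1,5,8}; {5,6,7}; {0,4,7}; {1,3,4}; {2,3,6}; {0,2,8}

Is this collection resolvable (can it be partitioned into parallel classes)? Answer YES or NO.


v = 9, block size k = 3, number of blocks = 6.
For resolvability, blocks must partition into parallel classes of size v/k = 3.
Total blocks must therefore be a multiple of 3: 6 = 3·2 + 0 ⇒ divisible ✓.
Greedy packing gives 2 candidate class(es). Each should be a full parallel class (size 3, covers all 9 points).
  Class 1 (3 blocks): {1,5,8}; {0,4,7}; {2,3,6}. Points covered: [0, 1, 2, 3, 4, 5, 6, 7, 8].
  Class 2 (3 blocks): {5,6,7}; {1,3,4}; {0,2,8}. Points covered: [0, 1, 2, 3, 4, 5, 6, 7, 8].
All classes full (size 3)? YES. All classes cover every point? YES.
Resolvable? YES.

YES


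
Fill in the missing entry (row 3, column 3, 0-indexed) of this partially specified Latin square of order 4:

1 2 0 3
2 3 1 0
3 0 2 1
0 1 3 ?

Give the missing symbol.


Row 3 contains symbols [0, 1, 3] — missing [2].
Column 3 contains symbols [0, 1, 3] — missing [2].
The missing symbol must appear in both missing sets; intersection = [2].
Therefore the hidden value is 2.

Missing value = 2.


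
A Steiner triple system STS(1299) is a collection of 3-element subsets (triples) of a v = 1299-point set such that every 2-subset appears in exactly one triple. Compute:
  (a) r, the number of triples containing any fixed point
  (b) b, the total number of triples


An STS(v) is a 2-(v, 3, 1) BIBD: block size k = 3, λ = 1.
Replication: r(k − 1) = λ(v − 1) ⇒ r·2 = 1299 − 1 = 1298 ⇒ r = 649.
Block count: b = v(v − 1)/6 = 1299·1298/6 = 1686102/6 = 281017.

r = 649, b = 281017.


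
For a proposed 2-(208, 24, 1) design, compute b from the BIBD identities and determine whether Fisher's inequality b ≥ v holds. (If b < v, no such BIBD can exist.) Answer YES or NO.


r = λ(v − 1)/(k − 1) = 1·207/23 = 9.
b = vr/k = 208·9/24 = 78.
Fisher's inequality: b ≥ v ⇔ 78 ≥ 208? NO.

NO


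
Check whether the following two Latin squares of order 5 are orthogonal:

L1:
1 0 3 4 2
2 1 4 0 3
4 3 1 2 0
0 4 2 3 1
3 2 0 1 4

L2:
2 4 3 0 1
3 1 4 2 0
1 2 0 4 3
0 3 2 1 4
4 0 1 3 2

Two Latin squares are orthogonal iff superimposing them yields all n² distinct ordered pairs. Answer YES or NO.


Form the n² = 25 superimposed pairs (L1[i][j], L2[i][j]), row by row (rows and columns indexed from 0):
row 0: (1,2) (0,4) (3,3) (4,0) (2,1)
row 1: (2,3) (1,1) (4,4) (0,2) (3,0)
row 2: (4,1) (3,2) (1,0) (2,4) (0,3)
row 3: (0,0) (4,3) (2,2) (3,1) (1,4)
row 4: (3,4) (2,0) (0,1) (1,3) (4,2)
Orthogonality requires all 25 pairs distinct.
Check by first coordinate: for each symbol s of L1, list the L2 entries in the n cells where L1 = s; they must all differ.
  L1 = 0: L2 entries (in reading order) 4, 2, 3, 0, 1 — all 5 distinct ✓
  L1 = 1: L2 entries (in reading order) 2, 1, 0, 4, 3 — all 5 distinct ✓
  L1 = 2: L2 entries (in reading order) 1, 3, 4, 2, 0 — all 5 distinct ✓
  L1 = 3: L2 entries (in reading order) 3, 0, 2, 1, 4 — all 5 distinct ✓
  L1 = 4: L2 entries (in reading order) 0, 4, 1, 3, 2 — all 5 distinct ✓
Every symbol of L1 meets every symbol of L2 exactly once, so all 25 pairs are distinct (25 of 25).
Conclusion: YES.

YES


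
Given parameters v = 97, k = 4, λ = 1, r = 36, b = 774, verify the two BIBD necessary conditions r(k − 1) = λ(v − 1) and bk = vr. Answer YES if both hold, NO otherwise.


Condition (i): r(k − 1) = 36·3 = 108; λ(v − 1) = 1·96 = 96. Match? NO.
Condition (ii): bk = 774·4 = 3096; vr = 97·36 = 3492. Match? NO.
Both conditions hold? NO.

NO


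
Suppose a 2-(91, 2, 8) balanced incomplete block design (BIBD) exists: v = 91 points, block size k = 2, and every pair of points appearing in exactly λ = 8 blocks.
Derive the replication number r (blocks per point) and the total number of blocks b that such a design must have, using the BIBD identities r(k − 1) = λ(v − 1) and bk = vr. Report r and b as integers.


Any 2-(v, k, λ) BIBD satisfies two necessary conditions:
  (i)  Each point sits in r blocks, and counting incidences through any fixed point gives r(k − 1) = λ(v − 1), so r = λ(v − 1)/(k − 1).
  (ii) Total incidences bk = vr, so b = vr/k.
Step 1: r = λ(v − 1)/(k − 1) = 8·(91 − 1)/(2 − 1) = 8·90/1 = 720/1 = 720.
Step 2: b = vr/k = 91·720/2 = 65520/2 = 32760.
Check integrality: r = 720 ∈ Z ✓, b = 32760 ∈ Z ✓.
(These identities are necessary conditions: they determine r and b for any design with these parameters, but do not by themselves prove that one exists.)

r = 720, b = 32760.


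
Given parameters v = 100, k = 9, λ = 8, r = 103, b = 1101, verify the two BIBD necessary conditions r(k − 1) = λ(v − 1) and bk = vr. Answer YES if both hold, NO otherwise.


Condition (i): r(k − 1) = 103·8 = 824; λ(v − 1) = 8·99 = 792. Match? NO.
Condition (ii): bk = 1101·9 = 9909; vr = 100·103 = 10300. Match? NO.
Both conditions hold? NO.

NO


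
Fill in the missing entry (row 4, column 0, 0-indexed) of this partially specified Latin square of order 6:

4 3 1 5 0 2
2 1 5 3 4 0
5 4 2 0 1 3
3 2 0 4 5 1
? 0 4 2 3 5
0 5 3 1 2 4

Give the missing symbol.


Row 4 contains symbols [0, 2, 3, 4, 5] — missing [1].
Column 0 contains symbols [0, 2, 3, 4, 5] — missing [1].
The missing symbol must appear in both missing sets; intersection = [1].
Therefore the hidden value is 1.

Missing value = 1.


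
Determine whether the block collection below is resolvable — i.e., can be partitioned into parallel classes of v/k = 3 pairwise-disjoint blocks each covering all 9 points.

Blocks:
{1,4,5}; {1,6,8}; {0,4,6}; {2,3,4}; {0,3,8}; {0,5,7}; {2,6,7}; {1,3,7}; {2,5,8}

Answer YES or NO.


v = 9, block size k = 3, number of blocks = 9.
For resolvability, blocks must partition into parallel classes of size v/k = 3.
Total blocks must therefore be a multiple of 3: 9 = 3·3 + 0 ⇒ divisible ✓.
Greedy packing gives 3 candidate class(es). Each should be a full parallel class (size 3, covers all 9 points).
  Class 1 (3 blocks): {1,4,5}; {0,3,8}; {2,6,7}. Points covered: [0, 1, 2, 3, 4, 5, 6, 7, 8].
  Class 2 (3 blocks): {1,6,8}; {2,3,4}; {0,5,7}. Points covered: [0, 1, 2, 3, 4, 5, 6, 7, 8].
  Class 3 (3 blocks): {0,4,6}; {1,3,7}; {2,5,8}. Points covered: [0, 1, 2, 3, 4, 5, 6, 7, 8].
All classes full (size 3)? YES. All classes cover every point? YES.
Resolvable? YES.

YES


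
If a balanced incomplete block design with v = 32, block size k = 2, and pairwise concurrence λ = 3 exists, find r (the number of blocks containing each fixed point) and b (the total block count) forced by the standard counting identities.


Any 2-(v, k, λ) BIBD satisfies two necessary conditions:
  (i)  Each point sits in r blocks, and counting incidences through any fixed point gives r(k − 1) = λ(v − 1), so r = λ(v − 1)/(k − 1).
  (ii) Total incidences bk = vr, so b = vr/k.
Step 1: r = λ(v − 1)/(k − 1) = 3·(32 − 1)/(2 − 1) = 3·31/1 = 93/1 = 93.
Step 2: b = vr/k = 32·93/2 = 2976/2 = 1488.
Check integrality: r = 93 ∈ Z ✓, b = 1488 ∈ Z ✓.
(These identities are necessary conditions: they determine r and b for any design with these parameters, but do not by themselves prove that one exists.)

r = 93, b = 1488.


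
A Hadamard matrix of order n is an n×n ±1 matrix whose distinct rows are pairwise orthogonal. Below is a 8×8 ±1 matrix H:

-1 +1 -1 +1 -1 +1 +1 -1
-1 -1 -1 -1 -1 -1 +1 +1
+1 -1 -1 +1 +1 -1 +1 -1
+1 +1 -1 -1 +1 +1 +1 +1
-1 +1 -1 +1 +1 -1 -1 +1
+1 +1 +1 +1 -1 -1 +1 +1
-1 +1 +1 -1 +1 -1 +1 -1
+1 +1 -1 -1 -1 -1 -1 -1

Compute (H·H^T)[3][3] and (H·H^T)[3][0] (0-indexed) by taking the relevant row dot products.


Row 0 of H: [-1, 1, -1, 1, -1, 1, 1, -1].
Row 3 of H: [1, 1, -1, -1, 1, 1, 1, 1].
(H·H^T)[3][3] = Σ_j H[3][j]·H[3][j] = (1)² + (1)² + (-1)² + (-1)² + (1)² + (1)² + (1)² + (1)² = 1 + 1 + 1 + 1 + 1 + 1 + 1 + 1 = 8.
(H·H^T)[3][0] = Σ_j H[3][j]·H[0][j] = (1)·(-1) + (1)·(1) + (-1)·(-1) + (-1)·(1) + (1)·(-1) + (1)·(1) + (1)·(1) + (1)·(-1) = -1 + 1 + 1 + -1 + -1 + 1 + 1 + -1 = 0.
So rows 3 and 0 are orthogonal; the diagonal entry equals n = 8.

(3,3) entry = 8; (3,0) entry = 0.


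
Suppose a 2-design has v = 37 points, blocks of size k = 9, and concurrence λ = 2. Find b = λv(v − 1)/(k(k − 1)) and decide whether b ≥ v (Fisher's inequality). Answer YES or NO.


r = λ(v − 1)/(k − 1) = 2·36/8 = 9.
b = vr/k = 37·9/9 = 37.
Fisher's inequality: b ≥ v ⇔ 37 ≥ 37? YES.

YES


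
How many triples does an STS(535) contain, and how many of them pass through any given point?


An STS(v) is a 2-(v, 3, 1) BIBD: block size k = 3, λ = 1.
Replication: r(k − 1) = λ(v − 1) ⇒ r·2 = 535 − 1 = 534 ⇒ r = 267.
Block count: b = v(v − 1)/6 = 535·534/6 = 285690/6 = 47615.
(Check via bk = vr: 47615·3 = 142845 = 535·267 = 142845 ✓.)

r = 267, b = 47615.


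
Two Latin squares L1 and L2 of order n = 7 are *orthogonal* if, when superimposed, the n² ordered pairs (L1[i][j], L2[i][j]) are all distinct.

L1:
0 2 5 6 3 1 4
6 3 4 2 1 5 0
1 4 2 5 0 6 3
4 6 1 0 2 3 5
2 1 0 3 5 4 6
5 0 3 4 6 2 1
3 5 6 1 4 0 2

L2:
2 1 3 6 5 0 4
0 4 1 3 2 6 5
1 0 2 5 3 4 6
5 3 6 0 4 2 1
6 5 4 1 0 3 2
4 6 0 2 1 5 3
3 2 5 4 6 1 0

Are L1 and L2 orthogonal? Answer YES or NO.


Form the n² = 49 superimposed pairs (L1[i][j], L2[i][j]), row by row (rows and columns indexed from 0):
row 0: (0,2) (2,1) (5,3) (6,6) (3,5) (1,0) (4,4)
row 1: (6,0) (3,4) (4,1) (2,3) (1,2) (5,6) (0,5)
row 2: (1,1) (4,0) (2,2) (5,5) (0,3) (6,4) (3,6)
row 3: (4,5) (6,3) (1,6) (0,0) (2,4) (3,2) (5,1)
row 4: (2,6) (1,5) (0,4) (3,1) (5,0) (4,3) (6,2)
row 5: (5,4) (0,6) (3,0) (4,2) (6,1) (2,5) (1,3)
row 6: (3,3) (5,2) (6,5) (1,4) (4,6) (0,1) (2,0)
Orthogonality requires all 49 pairs distinct.
Check by first coordinate: for each symbol s of L1, list the L2 entries in the n cells where L1 = s; they must all differ.
  L1 = 0: L2 entries (in reading order) 2, 5, 3, 0, 4, 6, 1 — all 7 distinct ✓
  L1 = 1: L2 entries (in reading order) 0, 2, 1, 6, 5, 3, 4 — all 7 distinct ✓
  L1 = 2: L2 entries (in reading order) 1, 3, 2, 4, 6, 5, 0 — all 7 distinct ✓
  L1 = 3: L2 entries (in reading order) 5, 4, 6, 2, 1, 0, 3 — all 7 distinct ✓
  L1 = 4: L2 entries (in reading order) 4, 1, 0, 5, 3, 2, 6 — all 7 distinct ✓
  L1 = 5: L2 entries (in reading order) 3, 6, 5, 1, 0, 4, 2 — all 7 distinct ✓
  L1 = 6: L2 entries (in reading order) 6, 0, 4, 3, 2, 1, 5 — all 7 distinct ✓
Every symbol of L1 meets every symbol of L2 exactly once, so all 49 pairs are distinct (49 of 49).
Conclusion: YES.

YES


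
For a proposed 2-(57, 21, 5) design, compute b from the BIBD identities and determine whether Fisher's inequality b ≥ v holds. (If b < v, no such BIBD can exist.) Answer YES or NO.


r = λ(v − 1)/(k − 1) = 5·56/20 = 14.
b = vr/k = 57·14/21 = 38.
Fisher's inequality: b ≥ v ⇔ 38 ≥ 57? NO.

NO


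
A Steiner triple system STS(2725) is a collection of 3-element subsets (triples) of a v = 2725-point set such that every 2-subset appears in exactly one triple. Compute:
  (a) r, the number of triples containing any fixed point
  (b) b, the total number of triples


An STS(v) is a 2-(v, 3, 1) BIBD: block size k = 3, λ = 1.
Replication: r(k − 1) = λ(v − 1) ⇒ r·2 = 2725 − 1 = 2724 ⇒ r = 1362.
Block count: b = v(v − 1)/6 = 2725·2724/6 = 7422900/6 = 1237150.

r = 1362, b = 1237150.


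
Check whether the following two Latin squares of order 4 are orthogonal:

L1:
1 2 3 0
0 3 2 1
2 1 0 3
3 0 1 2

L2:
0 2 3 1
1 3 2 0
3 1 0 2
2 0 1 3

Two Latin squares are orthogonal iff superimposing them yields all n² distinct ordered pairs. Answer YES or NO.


Form the n² = 16 superimposed pairs (L1[i][j], L2[i][j]), row by row (rows and columns indexed from 0):
row 0: (1,0) (2,2) (3,3) (0,1)
row 1: (0,1) (3,3) (2,2) (1,0)
row 2: (2,3) (1,1) (0,0) (3,2)
row 3: (3,2) (0,0) (1,1) (2,3)
Orthogonality requires all 16 pairs distinct.
But the pair (0,1) repeats: cell (0,3) has L1 = 0, L2 = 1, and cell (1,0) has L1 = 0, L2 = 1.
A repeated pair means some other pair never occurs (only 8 distinct pairs out of 16), so the squares are not orthogonal.
Conclusion: NO.

NO


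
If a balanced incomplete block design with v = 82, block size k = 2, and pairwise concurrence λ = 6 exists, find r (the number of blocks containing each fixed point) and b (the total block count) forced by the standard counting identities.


Any 2-(v, k, λ) BIBD satisfies two necessary conditions:
  (i)  Each point sits in r blocks, and counting incidences through any fixed point gives r(k − 1) = λ(v − 1), so r = λ(v − 1)/(k − 1).
  (ii) Total incidences bk = vr, so b = vr/k.
Step 1: r = λ(v − 1)/(k − 1) = 6·(82 − 1)/(2 − 1) = 6·81/1 = 486/1 = 486.
Step 2: b = vr/k = 82·486/2 = 39852/2 = 19926.
Check integrality: r = 486 ∈ Z ✓, b = 19926 ∈ Z ✓.
(These identities are necessary conditions: they determine r and b for any design with these parameters, but do not by themselves prove that one exists.)

r = 486, b = 19926.


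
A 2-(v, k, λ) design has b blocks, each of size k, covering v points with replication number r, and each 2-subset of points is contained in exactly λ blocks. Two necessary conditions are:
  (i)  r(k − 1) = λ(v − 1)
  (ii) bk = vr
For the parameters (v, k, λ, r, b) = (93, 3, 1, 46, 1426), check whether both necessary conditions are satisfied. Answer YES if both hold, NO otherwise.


Condition (i): r(k − 1) = 46·2 = 92; λ(v − 1) = 1·92 = 92. Match? YES.
Condition (ii): bk = 1426·3 = 4278; vr = 93·46 = 4278. Match? YES.
Both conditions hold? YES.

YES


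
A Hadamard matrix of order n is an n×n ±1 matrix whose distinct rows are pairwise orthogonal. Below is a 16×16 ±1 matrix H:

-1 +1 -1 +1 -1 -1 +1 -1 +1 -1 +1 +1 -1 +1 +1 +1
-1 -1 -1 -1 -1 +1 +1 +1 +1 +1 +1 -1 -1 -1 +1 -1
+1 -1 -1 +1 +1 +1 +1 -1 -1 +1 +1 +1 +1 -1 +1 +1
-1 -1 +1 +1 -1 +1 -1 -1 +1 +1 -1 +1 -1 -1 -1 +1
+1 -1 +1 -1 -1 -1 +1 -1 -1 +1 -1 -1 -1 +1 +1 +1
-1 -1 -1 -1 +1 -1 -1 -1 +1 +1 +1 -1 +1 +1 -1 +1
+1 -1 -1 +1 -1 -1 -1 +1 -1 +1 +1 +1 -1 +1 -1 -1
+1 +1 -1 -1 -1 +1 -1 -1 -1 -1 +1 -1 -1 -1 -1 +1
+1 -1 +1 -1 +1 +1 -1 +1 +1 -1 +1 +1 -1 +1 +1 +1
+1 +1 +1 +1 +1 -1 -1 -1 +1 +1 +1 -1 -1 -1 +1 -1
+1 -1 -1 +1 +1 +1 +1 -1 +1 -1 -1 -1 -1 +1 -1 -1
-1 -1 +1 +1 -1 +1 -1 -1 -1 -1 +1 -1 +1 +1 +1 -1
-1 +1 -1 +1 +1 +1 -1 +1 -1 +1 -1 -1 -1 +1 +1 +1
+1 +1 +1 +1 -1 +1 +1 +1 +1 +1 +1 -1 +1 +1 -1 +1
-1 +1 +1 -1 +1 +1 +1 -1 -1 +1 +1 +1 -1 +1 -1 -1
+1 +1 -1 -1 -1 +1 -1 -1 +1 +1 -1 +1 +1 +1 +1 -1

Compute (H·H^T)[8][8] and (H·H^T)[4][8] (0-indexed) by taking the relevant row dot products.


Row 4 of H: [1, -1, 1, -1, -1, -1, 1, -1, -1, 1, -1, -1, -1, 1, 1, 1].
Row 8 of H: [1, -1, 1, -1, 1, 1, -1, 1, 1, -1, 1, 1, -1, 1, 1, 1].
(H·H^T)[8][8] = Σ_j H[8][j]·H[8][j] = (1)² + (-1)² + (1)² + (-1)² + (1)² + (1)² + (-1)² + (1)² + (1)² + (-1)² + (1)² + (1)² + (-1)² + (1)² + (1)² + (1)² = 1 + 1 + 1 + 1 + 1 + 1 + 1 + 1 + 1 + 1 + 1 + 1 + 1 + 1 + 1 + 1 = 16.
(H·H^T)[4][8] = Σ_j H[4][j]·H[8][j] = (1)·(1) + (-1)·(-1) + (1)·(1) + (-1)·(-1) + (-1)·(1) + (-1)·(1) + (1)·(-1) + (-1)·(1) + (-1)·(1) + (1)·(-1) + (-1)·(1) + (-1)·(1) + (-1)·(-1) + (1)·(1) + (1)·(1) + (1)·(1) = 1 + 1 + 1 + 1 + -1 + -1 + -1 + -1 + -1 + -1 + -1 + -1 + 1 + 1 + 1 + 1 = 0.
So rows 4 and 8 are orthogonal; the diagonal entry equals n = 16.

(8,8) entry = 16; (4,8) entry = 0.


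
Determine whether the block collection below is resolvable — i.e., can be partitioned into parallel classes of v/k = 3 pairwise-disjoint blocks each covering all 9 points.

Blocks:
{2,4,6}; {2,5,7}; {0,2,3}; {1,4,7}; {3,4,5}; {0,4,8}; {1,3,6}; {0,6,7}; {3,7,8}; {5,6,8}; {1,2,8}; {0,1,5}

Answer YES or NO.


v = 9, block size k = 3, number of blocks = 12.
For resolvability, blocks must partition into parallel classes of size v/k = 3.
Total blocks must therefore be a multiple of 3: 12 = 3·4 + 0 ⇒ divisible ✓.
Greedy packing gives 4 candidate class(es). Each should be a full parallel class (size 3, covers all 9 points).
  Class 1 (3 blocks): {2,4,6}; {3,7,8}; {0,1,5}. Points covered: [0, 1, 2, 3, 4, 5, 6, 7, 8].
  Class 2 (3 blocks): {2,5,7}; {0,4,8}; {1,3,6}. Points covered: [0, 1, 2, 3, 4, 5, 6, 7, 8].
  Class 3 (3 blocks): {0,2,3}; {1,4,7}; {5,6,8}. Points covered: [0, 1, 2, 3, 4, 5, 6, 7, 8].
  Class 4 (3 blocks): {3,4,5}; {0,6,7}; {1,2,8}. Points covered: [0, 1, 2, 3, 4, 5, 6, 7, 8].
All classes full (size 3)? YES. All classes cover every point? YES.
Resolvable? YES.

YES


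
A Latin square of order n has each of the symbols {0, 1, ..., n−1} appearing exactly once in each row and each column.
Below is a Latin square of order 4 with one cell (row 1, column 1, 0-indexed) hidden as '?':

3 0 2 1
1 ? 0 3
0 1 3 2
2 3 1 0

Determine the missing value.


Row 1 contains symbols [0, 1, 3] — missing [2].
Column 1 contains symbols [0, 1, 3] — missing [2].
The missing symbol must appear in both missing sets; intersection = [2].
Therefore the hidden value is 2.

Missing value = 2.


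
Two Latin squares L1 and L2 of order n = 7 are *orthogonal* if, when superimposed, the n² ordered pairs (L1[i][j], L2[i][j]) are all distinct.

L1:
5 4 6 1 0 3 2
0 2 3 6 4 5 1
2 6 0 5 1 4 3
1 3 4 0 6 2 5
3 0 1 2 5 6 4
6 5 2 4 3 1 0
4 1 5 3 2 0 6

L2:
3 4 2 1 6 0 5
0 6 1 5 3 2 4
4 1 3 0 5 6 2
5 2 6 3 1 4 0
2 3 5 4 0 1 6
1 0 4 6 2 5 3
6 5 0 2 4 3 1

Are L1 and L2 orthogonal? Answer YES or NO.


Form the n² = 49 superimposed pairs (L1[i][j], L2[i][j]), row by row (rows and columns indexed from 0):
row 0: (5,3) (4,4) (6,2) (1,1) (0,6) (3,0) (2,5)
row 1: (0,0) (2,6) (3,1) (6,5) (4,3) (5,2) (1,4)
row 2: (2,4) (6,1) (0,3) (5,0) (1,5) (4,6) (3,2)
row 3: (1,5) (3,2) (4,6) (0,3) (6,1) (2,4) (5,0)
row 4: (3,2) (0,3) (1,5) (2,4) (5,0) (6,1) (4,6)
row 5: (6,1) (5,0) (2,4) (4,6) (3,2) (1,5) (0,3)
row 6: (4,6) (1,5) (5,0) (3,2) (2,4) (0,3) (6,1)
Orthogonality requires all 49 pairs distinct.
But the pair (1,5) repeats: cell (2,4) has L1 = 1, L2 = 5, and cell (3,0) has L1 = 1, L2 = 5.
A repeated pair means some other pair never occurs (only 21 distinct pairs out of 49), so the squares are not orthogonal.
Conclusion: NO.

NO
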